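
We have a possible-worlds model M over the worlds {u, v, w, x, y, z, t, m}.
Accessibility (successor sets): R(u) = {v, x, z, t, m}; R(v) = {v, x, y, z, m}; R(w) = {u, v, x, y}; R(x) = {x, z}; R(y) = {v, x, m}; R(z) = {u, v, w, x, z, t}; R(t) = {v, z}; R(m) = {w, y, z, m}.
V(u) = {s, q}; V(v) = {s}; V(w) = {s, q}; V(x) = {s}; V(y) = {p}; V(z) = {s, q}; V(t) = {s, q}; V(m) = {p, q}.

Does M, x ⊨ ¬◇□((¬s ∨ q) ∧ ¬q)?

At x: ◇□((¬s ∨ q) ∧ ¬q) is false, so ¬◇□((¬s ∨ q) ∧ ¬q) is true.
  At x: ◇□((¬s ∨ q) ∧ ¬q) requires □((¬s ∨ q) ∧ ¬q) at some successor in {x, z}.
    At x: □((¬s ∨ q) ∧ ¬q) is false.
    At z: □((¬s ∨ q) ∧ ¬q) is false.
  So ◇□((¬s ∨ q) ∧ ¬q) is false at x.

Yes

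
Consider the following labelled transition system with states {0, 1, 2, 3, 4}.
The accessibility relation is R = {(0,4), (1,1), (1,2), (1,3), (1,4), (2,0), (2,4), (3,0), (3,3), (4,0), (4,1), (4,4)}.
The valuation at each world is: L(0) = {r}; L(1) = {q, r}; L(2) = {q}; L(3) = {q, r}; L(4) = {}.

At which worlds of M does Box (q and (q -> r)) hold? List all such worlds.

none

Let φ = Box (q and (q -> r)). Evaluate φ at each world:
  0 (successors {4}): φ is false.
  1 (successors {1, 2, 3, 4}): φ is false.
  2 (successors {0, 4}): φ is false.
  3 (successors {0, 3}): φ is false.
  4 (successors {0, 1, 4}): φ is false.
For instance, at 2:
  At 2: Box (q and (q -> r)) requires q and (q -> r) at every successor {0, 4}.
    q and (q -> r) fails at 0, so Box (q and (q -> r)) is false at 2.
Satisfying worlds: none.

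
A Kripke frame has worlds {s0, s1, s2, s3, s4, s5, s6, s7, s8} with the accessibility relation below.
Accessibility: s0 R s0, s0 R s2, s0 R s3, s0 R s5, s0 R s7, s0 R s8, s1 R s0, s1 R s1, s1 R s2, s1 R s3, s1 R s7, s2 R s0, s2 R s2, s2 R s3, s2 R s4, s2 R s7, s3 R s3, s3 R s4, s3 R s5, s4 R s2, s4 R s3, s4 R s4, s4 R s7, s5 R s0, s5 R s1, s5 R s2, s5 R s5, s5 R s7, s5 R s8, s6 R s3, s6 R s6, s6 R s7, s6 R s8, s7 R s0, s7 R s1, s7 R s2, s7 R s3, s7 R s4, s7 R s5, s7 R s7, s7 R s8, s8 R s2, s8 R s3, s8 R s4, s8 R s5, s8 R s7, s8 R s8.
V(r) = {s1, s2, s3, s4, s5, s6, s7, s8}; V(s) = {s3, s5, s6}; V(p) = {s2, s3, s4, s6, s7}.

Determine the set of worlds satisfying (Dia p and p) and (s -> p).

Let φ = (Dia p and p) and (s -> p). Evaluate φ at each world:
  s0 (successors {s0, s2, s3, s5, s7, s8}): φ is false.
  s1 (successors {s0, s1, s2, s3, s7}): φ is false.
  s2 (successors {s0, s2, s3, s4, s7}): φ is true.
  s3 (successors {s3, s4, s5}): φ is true.
  s4 (successors {s2, s3, s4, s7}): φ is true.
  s5 (successors {s0, s1, s2, s5, s7, s8}): φ is false.
  s6 (successors {s3, s6, s7, s8}): φ is true.
  s7 (successors {s0, s1, s2, s3, s4, s5, s7, s8}): φ is true.
  s8 (successors {s2, s3, s4, s5, s7, s8}): φ is false.
For instance, at s7:
  At s7: Dia p and p is true, s -> p is true, so (Dia p and p) and (s -> p) is true.
    At s7: Dia p is true, p is true, so Dia p and p is true.
      At s7: Dia p requires p at some successor in {s0, s1, s2, s3, s4, s5, s7, s8}.
        p holds at s2, so Dia p is true at s7.
Satisfying worlds: {s2, s3, s4, s6, s7}

s2, s3, s4, s6, s7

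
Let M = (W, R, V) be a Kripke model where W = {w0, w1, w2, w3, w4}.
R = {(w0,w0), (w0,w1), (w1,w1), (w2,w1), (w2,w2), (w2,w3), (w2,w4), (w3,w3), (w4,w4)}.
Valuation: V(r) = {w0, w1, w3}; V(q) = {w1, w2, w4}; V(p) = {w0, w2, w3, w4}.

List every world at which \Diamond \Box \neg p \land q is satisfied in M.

w1, w2

Let φ = \Diamond \Box \neg p \land q. Evaluate φ at each world:
  w0 (successors {w0, w1}): φ is false.
  w1 (successors {w1}): φ is true.
  w2 (successors {w1, w2, w3, w4}): φ is true.
  w3 (successors {w3}): φ is false.
  w4 (successors {w4}): φ is false.
For instance, at w1:
  At w1: \Diamond \Box \neg p is true, q is true, so \Diamond \Box \neg p \land q is true.
    At w1: \Diamond \Box \neg p requires \Box \neg p at some successor in {w1}.
      \Box \neg p holds at w1, so \Diamond \Box \neg p is true at w1.
Satisfying worlds: {w1, w2}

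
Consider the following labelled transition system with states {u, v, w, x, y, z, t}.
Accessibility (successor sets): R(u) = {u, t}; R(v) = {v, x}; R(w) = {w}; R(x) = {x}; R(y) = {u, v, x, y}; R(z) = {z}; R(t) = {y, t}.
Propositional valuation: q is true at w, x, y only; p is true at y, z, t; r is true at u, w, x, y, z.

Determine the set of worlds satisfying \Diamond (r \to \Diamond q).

u, v, w, x, y, t

Let φ = \Diamond (r \to \Diamond q). Evaluate φ at each world:
  u (successors {u, t}): φ is true.
  v (successors {v, x}): φ is true.
  w (successors {w}): φ is true.
  x (successors {x}): φ is true.
  y (successors {u, v, x, y}): φ is true.
  z (successors {z}): φ is false.
  t (successors {y, t}): φ is true.
For instance, at x:
  At x: \Diamond (r \to \Diamond q) requires r \to \Diamond q at some successor in {x}.
    r \to \Diamond q holds at x, so \Diamond (r \to \Diamond q) is true at x.
      At x: r is true, \Diamond q is true, so r \to \Diamond q is true.
Satisfying worlds: {u, v, w, x, y, t}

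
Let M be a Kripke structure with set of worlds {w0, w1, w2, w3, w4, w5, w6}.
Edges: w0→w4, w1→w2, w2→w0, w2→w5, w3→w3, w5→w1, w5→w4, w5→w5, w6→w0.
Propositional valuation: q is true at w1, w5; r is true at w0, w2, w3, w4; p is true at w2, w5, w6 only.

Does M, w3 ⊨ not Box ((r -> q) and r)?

Yes

At w3: Box ((r -> q) and r) is false, so not Box ((r -> q) and r) is true.
  At w3: Box ((r -> q) and r) requires (r -> q) and r at every successor {w3}.
    (r -> q) and r fails at w3, so Box ((r -> q) and r) is false at w3.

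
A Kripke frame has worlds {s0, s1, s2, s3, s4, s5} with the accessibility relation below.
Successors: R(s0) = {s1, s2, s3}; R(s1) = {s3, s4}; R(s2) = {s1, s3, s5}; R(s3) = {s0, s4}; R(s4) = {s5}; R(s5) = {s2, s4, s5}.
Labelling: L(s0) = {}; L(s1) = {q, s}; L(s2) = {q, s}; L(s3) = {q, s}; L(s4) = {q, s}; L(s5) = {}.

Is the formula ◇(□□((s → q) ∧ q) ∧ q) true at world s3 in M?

No

At s3: ◇(□□((s → q) ∧ q) ∧ q) requires □□((s → q) ∧ q) ∧ q at some successor in {s0, s4}.
  At s0: □□((s → q) ∧ q) ∧ q is false.
  At s4: □□((s → q) ∧ q) ∧ q is false.
So ◇(□□((s → q) ∧ q) ∧ q) is false at s3.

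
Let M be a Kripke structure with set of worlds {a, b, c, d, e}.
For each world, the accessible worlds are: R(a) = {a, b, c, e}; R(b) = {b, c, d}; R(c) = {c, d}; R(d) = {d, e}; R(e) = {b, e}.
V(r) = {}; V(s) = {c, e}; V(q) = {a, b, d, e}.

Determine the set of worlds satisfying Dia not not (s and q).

a, d, e

Let φ = Dia not not (s and q). Evaluate φ at each world:
  a (successors {a, b, c, e}): φ is true.
  b (successors {b, c, d}): φ is false.
  c (successors {c, d}): φ is false.
  d (successors {d, e}): φ is true.
  e (successors {b, e}): φ is true.
For instance, at b:
  At b: Dia not not (s and q) requires not not (s and q) at some successor in {b, c, d}.
    At b: not not (s and q) is false.
    At c: not not (s and q) is false.
    At d: not not (s and q) is false.
  So Dia not not (s and q) is false at b.
Satisfying worlds: {a, d, e}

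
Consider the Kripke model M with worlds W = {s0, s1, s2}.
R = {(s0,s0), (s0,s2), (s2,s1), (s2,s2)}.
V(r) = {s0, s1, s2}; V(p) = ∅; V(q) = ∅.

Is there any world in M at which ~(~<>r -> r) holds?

Let φ = ~(~<>r -> r). Evaluate φ at each world:
  s0 (successors {s0, s2}): φ is false.
  s1 (successors ∅): φ is false.
  s2 (successors {s1, s2}): φ is false.
For instance, at s0:
  At s0: ~<>r -> r is true, so ~(~<>r -> r) is false.
    At s0: ~<>r is false, r is true, so ~<>r -> r is true.
      At s0: <>r is true, so ~<>r is false.

No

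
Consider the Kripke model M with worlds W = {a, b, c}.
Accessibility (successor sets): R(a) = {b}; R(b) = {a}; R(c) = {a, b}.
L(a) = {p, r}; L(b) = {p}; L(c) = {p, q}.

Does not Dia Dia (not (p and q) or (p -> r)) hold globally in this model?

No

Let φ = not Dia Dia (not (p and q) or (p -> r)). Evaluate φ at each world:
  a (successors {b}): φ is false.
  b (successors {a}): φ is false.
  c (successors {a, b}): φ is false.
Detail at a (counterexample):
  At a: Dia Dia (not (p and q) or (p -> r)) is true, so not Dia Dia (not (p and q) or (p -> r)) is false.
    At a: Dia Dia (not (p and q) or (p -> r)) requires Dia (not (p and q) or (p -> r)) at some successor in {b}.
      Dia (not (p and q) or (p -> r)) holds at b, so Dia Dia (not (p and q) or (p -> r)) is true at a.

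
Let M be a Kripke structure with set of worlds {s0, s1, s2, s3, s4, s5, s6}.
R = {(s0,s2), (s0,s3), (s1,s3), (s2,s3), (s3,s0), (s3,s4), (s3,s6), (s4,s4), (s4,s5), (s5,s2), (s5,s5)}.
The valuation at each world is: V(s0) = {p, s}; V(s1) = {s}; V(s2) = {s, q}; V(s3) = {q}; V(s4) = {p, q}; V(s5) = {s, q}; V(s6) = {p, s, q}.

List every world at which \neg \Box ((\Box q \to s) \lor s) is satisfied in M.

Recall that \Box ψ holds at a world iff ψ holds at every accessible world, and \Diamond ψ holds iff ψ holds at some accessible world.
Let φ = \neg \Box ((\Box q \to s) \lor s). Evaluate φ at each world:
  s0 (successors {s2, s3}): φ is false.
  s1 (successors {s3}): φ is false.
  s2 (successors {s3}): φ is false.
  s3 (successors {s0, s4, s6}): φ is true.
  s4 (successors {s4, s5}): φ is true.
  s5 (successors {s2, s5}): φ is false.
  s6 (successors ∅): φ is false.
For instance, at s1:
  At s1: \Box ((\Box q \to s) \lor s) is true, so \neg \Box ((\Box q \to s) \lor s) is false.
    At s1: \Box ((\Box q \to s) \lor s) requires (\Box q \to s) \lor s at every successor {s3}.
      At s3: (\Box q \to s) \lor s is true.
    So \Box ((\Box q \to s) \lor s) is true at s1.
Satisfying worlds: {s3, s4}

s3, s4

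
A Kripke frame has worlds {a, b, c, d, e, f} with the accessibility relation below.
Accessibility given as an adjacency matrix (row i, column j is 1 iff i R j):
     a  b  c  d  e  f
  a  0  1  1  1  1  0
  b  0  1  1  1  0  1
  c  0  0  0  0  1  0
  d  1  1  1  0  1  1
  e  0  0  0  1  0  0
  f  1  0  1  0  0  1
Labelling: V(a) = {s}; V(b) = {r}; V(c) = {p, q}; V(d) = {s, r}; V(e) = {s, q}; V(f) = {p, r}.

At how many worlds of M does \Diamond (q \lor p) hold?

Recall that \Diamond ψ holds at a world iff ψ holds at some accessible world.
Let φ = \Diamond (q \lor p). Evaluate φ at each world:
  a (successors {b, c, d, e}): φ is true.
  b (successors {b, c, d, f}): φ is true.
  c (successors {e}): φ is true.
  d (successors {a, b, c, e, f}): φ is true.
  e (successors {d}): φ is false.
  f (successors {a, c, f}): φ is true.
For instance, at b:
  At b: \Diamond (q \lor p) requires q \lor p at some successor in {b, c, d, f}.
    q \lor p holds at c, so \Diamond (q \lor p) is true at b.
Satisfying worlds: {a, b, c, d, f}

5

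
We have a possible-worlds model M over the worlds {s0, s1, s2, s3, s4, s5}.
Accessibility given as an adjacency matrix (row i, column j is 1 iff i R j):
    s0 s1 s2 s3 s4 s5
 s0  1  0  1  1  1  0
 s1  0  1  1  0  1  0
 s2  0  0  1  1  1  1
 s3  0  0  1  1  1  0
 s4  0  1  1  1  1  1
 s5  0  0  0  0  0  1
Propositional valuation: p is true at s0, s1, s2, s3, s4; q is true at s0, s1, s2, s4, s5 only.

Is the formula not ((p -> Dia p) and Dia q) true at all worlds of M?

Let φ = not ((p -> Dia p) and Dia q). Evaluate φ at each world:
  s0 (successors {s0, s2, s3, s4}): φ is false.
  s1 (successors {s1, s2, s4}): φ is false.
  s2 (successors {s2, s3, s4, s5}): φ is false.
  s3 (successors {s2, s3, s4}): φ is false.
  s4 (successors {s1, s2, s3, s4, s5}): φ is false.
  s5 (successors {s5}): φ is false.
Detail at s0 (counterexample):
  At s0: (p -> Dia p) and Dia q is true, so not ((p -> Dia p) and Dia q) is false.
    At s0: p -> Dia p is true, Dia q is true, so (p -> Dia p) and Dia q is true.
      At s0: p is true, Dia p is true, so p -> Dia p is true.
      At s0: Dia q requires q at some successor in {s0, s2, s3, s4}.
        q holds at s0, so Dia q is true at s0.

No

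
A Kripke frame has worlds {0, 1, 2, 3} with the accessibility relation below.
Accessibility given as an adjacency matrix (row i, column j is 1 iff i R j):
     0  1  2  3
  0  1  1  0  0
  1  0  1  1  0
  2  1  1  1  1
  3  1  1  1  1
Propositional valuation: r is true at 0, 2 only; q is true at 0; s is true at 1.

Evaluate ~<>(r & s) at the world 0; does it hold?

Yes

Recall that <>ψ holds at a world iff ψ holds at some accessible world.
At 0: <>(r & s) is false, so ~<>(r & s) is true.
  At 0: <>(r & s) requires r & s at some successor in {0, 1}.
    At 0: r & s is false.
    At 1: r & s is false.
  So <>(r & s) is false at 0.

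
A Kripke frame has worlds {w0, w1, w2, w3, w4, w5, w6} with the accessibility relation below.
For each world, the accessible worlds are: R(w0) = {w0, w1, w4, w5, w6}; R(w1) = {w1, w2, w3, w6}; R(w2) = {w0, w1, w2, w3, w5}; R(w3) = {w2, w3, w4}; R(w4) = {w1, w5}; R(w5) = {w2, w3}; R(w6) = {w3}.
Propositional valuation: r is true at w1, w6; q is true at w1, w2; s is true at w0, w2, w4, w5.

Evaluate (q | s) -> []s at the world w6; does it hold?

At w6: q | s is false, []s is false, so (q | s) -> []s is true.
  At w6: []s requires s at every successor {w3}.
    s fails at w3, so []s is false at w6.

Yes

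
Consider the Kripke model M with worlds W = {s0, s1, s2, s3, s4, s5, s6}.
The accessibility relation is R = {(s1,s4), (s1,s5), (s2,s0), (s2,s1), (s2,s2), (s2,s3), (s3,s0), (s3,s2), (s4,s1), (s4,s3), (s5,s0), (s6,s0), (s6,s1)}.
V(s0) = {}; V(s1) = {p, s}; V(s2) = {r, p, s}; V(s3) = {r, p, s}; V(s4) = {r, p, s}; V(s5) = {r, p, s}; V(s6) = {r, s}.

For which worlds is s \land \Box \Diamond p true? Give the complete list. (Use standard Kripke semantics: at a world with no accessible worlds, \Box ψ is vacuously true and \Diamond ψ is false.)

s4

Recall that \Box ψ holds at a world iff ψ holds at every accessible world, and \Diamond ψ holds iff ψ holds at some accessible world.
Let φ = s \land \Box \Diamond p. Evaluate φ at each world:
  s0 (successors ∅): φ is false.
  s1 (successors {s4, s5}): φ is false.
  s2 (successors {s0, s1, s2, s3}): φ is false.
  s3 (successors {s0, s2}): φ is false.
  s4 (successors {s1, s3}): φ is true.
  s5 (successors {s0}): φ is false.
  s6 (successors {s0, s1}): φ is false.
For instance, at s1:
  At s1: s is true, \Box \Diamond p is false, so s \land \Box \Diamond p is false.
    At s1: \Box \Diamond p requires \Diamond p at every successor {s4, s5}.
      \Diamond p fails at s5, so \Box \Diamond p is false at s1.
Satisfying worlds: {s4}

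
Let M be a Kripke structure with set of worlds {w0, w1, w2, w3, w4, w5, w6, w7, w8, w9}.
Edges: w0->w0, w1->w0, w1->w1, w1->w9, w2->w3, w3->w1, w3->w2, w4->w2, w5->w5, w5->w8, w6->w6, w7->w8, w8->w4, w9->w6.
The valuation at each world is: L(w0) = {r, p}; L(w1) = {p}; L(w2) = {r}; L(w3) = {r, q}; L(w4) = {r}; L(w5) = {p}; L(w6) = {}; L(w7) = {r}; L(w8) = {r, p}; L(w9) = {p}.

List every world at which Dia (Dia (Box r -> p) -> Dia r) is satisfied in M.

w0, w1, w2, w3, w4, w5, w7, w8

Let φ = Dia (Dia (Box r -> p) -> Dia r). Evaluate φ at each world:
  w0 (successors {w0}): φ is true.
  w1 (successors {w0, w1, w9}): φ is true.
  w2 (successors {w3}): φ is true.
  w3 (successors {w1, w2}): φ is true.
  w4 (successors {w2}): φ is true.
  w5 (successors {w5, w8}): φ is true.
  w6 (successors {w6}): φ is false.
  w7 (successors {w8}): φ is true.
  w8 (successors {w4}): φ is true.
  w9 (successors {w6}): φ is false.
For instance, at w3:
  At w3: Dia (Dia (Box r -> p) -> Dia r) requires Dia (Box r -> p) -> Dia r at some successor in {w1, w2}.
    Dia (Box r -> p) -> Dia r holds at w1, so Dia (Dia (Box r -> p) -> Dia r) is true at w3.
      At w1: Dia (Box r -> p) is true, Dia r is true, so Dia (Box r -> p) -> Dia r is true.
Satisfying worlds: {w0, w1, w2, w3, w4, w5, w7, w8}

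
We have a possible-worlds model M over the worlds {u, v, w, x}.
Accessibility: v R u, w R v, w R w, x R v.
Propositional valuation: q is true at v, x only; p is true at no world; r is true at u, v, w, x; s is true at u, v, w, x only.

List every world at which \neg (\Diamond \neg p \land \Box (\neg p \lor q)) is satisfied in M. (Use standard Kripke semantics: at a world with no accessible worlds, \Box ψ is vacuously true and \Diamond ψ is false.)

u

Let φ = \neg (\Diamond \neg p \land \Box (\neg p \lor q)). Evaluate φ at each world:
  u (successors ∅): φ is true.
  v (successors {u}): φ is false.
  w (successors {v, w}): φ is false.
  x (successors {v}): φ is false.
For instance, at v:
  At v: \Diamond \neg p \land \Box (\neg p \lor q) is true, so \neg (\Diamond \neg p \land \Box (\neg p \lor q)) is false.
    At v: \Diamond \neg p is true, \Box (\neg p \lor q) is true, so \Diamond \neg p \land \Box (\neg p \lor q) is true.
      At v: \Diamond \neg p requires \neg p at some successor in {u}.
        \neg p holds at u, so \Diamond \neg p is true at v.
      At v: \Box (\neg p \lor q) requires \neg p \lor q at every successor {u}.
        At u: \neg p \lor q is true.
      So \Box (\neg p \lor q) is true at v.
Satisfying worlds: {u}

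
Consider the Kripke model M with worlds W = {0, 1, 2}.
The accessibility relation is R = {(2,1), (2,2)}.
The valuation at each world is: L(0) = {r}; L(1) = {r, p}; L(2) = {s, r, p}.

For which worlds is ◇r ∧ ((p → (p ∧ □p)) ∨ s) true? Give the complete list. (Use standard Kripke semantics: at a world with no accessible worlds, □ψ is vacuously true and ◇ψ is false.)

Let φ = ◇r ∧ ((p → (p ∧ □p)) ∨ s). Evaluate φ at each world:
  0 (successors ∅): φ is false.
  1 (successors ∅): φ is false.
  2 (successors {1, 2}): φ is true.
For instance, at 2:
  At 2: ◇r is true, (p → (p ∧ □p)) ∨ s is true, so ◇r ∧ ((p → (p ∧ □p)) ∨ s) is true.
    At 2: ◇r requires r at some successor in {1, 2}.
      r holds at 1, so ◇r is true at 2.
    At 2: p → (p ∧ □p) is true, s is true, so (p → (p ∧ □p)) ∨ s is true.
      At 2: p is true, p ∧ □p is true, so p → (p ∧ □p) is true.
Satisfying worlds: {2}

2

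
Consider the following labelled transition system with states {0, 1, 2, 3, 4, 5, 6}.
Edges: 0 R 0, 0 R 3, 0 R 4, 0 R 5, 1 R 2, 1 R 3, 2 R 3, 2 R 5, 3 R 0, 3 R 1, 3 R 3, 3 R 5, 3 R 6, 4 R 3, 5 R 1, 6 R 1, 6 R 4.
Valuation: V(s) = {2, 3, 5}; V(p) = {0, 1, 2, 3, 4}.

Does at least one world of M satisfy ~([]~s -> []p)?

No

Let φ = ~([]~s -> []p). Evaluate φ at each world:
  0 (successors {0, 3, 4, 5}): φ is false.
  1 (successors {2, 3}): φ is false.
  2 (successors {3, 5}): φ is false.
  3 (successors {0, 1, 3, 5, 6}): φ is false.
  4 (successors {3}): φ is false.
  5 (successors {1}): φ is false.
  6 (successors {1, 4}): φ is false.
For instance, at 3:
  At 3: []~s -> []p is true, so ~([]~s -> []p) is false.
    At 3: []~s is false, []p is false, so []~s -> []p is true.
      At 3: []~s requires ~s at every successor {0, 1, 3, 5, 6}.
        ~s fails at 3, so []~s is false at 3.
      At 3: []p requires p at every successor {0, 1, 3, 5, 6}.
        p fails at 5, so []p is false at 3.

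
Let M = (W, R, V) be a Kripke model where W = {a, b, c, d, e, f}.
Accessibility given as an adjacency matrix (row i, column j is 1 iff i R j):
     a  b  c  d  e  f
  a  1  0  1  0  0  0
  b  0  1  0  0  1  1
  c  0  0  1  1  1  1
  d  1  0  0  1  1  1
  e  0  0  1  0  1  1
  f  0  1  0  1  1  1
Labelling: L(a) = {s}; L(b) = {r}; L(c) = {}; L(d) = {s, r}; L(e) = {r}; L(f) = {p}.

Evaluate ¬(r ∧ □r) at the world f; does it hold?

Yes

Recall that □ψ holds at a world iff ψ holds at every accessible world, and ◇ψ holds iff ψ holds at some accessible world.
At f: r ∧ □r is false, so ¬(r ∧ □r) is true.
  At f: r is false, □r is false, so r ∧ □r is false.
    At f: □r requires r at every successor {b, d, e, f}.
      r fails at f, so □r is false at f.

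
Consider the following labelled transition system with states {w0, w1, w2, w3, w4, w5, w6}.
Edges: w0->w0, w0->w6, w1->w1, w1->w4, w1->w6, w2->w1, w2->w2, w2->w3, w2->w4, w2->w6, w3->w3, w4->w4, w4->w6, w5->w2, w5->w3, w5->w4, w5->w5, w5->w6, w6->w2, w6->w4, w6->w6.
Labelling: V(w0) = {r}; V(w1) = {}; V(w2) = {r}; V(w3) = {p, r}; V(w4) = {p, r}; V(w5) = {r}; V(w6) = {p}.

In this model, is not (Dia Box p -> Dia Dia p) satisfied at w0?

No

At w0: Dia Box p -> Dia Dia p is true, so not (Dia Box p -> Dia Dia p) is false.
  At w0: Dia Box p is false, Dia Dia p is true, so Dia Box p -> Dia Dia p is true.
    At w0: Dia Box p requires Box p at some successor in {w0, w6}.
      At w0: Box p is false.
      At w6: Box p is false.
    So Dia Box p is false at w0.
    At w0: Dia Dia p requires Dia p at some successor in {w0, w6}.
      Dia p holds at w0, so Dia Dia p is true at w0.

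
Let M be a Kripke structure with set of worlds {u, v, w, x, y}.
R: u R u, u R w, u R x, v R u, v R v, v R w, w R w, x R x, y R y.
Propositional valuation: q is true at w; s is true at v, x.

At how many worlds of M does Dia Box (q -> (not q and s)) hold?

Let φ = Dia Box (q -> (not q and s)). Evaluate φ at each world:
  u (successors {u, w, x}): φ is true.
  v (successors {u, v, w}): φ is false.
  w (successors {w}): φ is false.
  x (successors {x}): φ is true.
  y (successors {y}): φ is true.
For instance, at u:
  At u: Dia Box (q -> (not q and s)) requires Box (q -> (not q and s)) at some successor in {u, w, x}.
    Box (q -> (not q and s)) holds at x, so Dia Box (q -> (not q and s)) is true at u.
      At x: Box (q -> (not q and s)) requires q -> (not q and s) at every successor {x}.
        At x: q -> (not q and s) is true.
      So Box (q -> (not q and s)) is true at x.
Satisfying worlds: {u, x, y}

3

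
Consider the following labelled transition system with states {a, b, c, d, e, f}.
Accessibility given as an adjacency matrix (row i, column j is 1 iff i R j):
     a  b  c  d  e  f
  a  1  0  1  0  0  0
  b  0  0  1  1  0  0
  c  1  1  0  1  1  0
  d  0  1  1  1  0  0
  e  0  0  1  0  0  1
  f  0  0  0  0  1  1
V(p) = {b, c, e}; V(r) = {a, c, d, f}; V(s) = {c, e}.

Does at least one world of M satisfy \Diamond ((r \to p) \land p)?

Yes

Let φ = \Diamond ((r \to p) \land p). Evaluate φ at each world:
  a (successors {a, c}): φ is true.
  b (successors {c, d}): φ is true.
  c (successors {a, b, d, e}): φ is true.
  d (successors {b, c, d}): φ is true.
  e (successors {c, f}): φ is true.
  f (successors {e, f}): φ is true.
Detail at a (witness):
  At a: \Diamond ((r \to p) \land p) requires (r \to p) \land p at some successor in {a, c}.
    (r \to p) \land p holds at c, so \Diamond ((r \to p) \land p) is true at a.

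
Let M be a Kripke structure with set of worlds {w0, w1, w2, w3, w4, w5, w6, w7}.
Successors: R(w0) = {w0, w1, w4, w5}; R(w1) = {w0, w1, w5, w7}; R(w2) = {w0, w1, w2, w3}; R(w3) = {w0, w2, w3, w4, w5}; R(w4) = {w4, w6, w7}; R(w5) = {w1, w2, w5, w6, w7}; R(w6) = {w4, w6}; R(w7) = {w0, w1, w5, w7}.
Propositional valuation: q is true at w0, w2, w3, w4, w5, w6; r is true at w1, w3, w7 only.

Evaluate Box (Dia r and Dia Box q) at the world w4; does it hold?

At w4: Box (Dia r and Dia Box q) requires Dia r and Dia Box q at every successor {w4, w6, w7}.
  Dia r and Dia Box q fails at w6, so Box (Dia r and Dia Box q) is false at w4.
    At w6: Dia r is false, Dia Box q is true, so Dia r and Dia Box q is false.
      At w6: Dia r requires r at some successor in {w4, w6}.
        At w4: r is false.
        At w6: r is false.
      So Dia r is false at w6.
      At w6: Dia Box q requires Box q at some successor in {w4, w6}.
        Box q holds at w6, so Dia Box q is true at w6.

No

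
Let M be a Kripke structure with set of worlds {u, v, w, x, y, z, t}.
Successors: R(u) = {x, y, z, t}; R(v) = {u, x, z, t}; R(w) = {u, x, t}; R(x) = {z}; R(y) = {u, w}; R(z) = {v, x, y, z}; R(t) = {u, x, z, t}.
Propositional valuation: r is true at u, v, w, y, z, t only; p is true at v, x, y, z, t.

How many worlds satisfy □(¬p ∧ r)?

1

Recall that □ψ holds at a world iff ψ holds at every accessible world, and ◇ψ holds iff ψ holds at some accessible world.
Let φ = □(¬p ∧ r). Evaluate φ at each world:
  u (successors {x, y, z, t}): φ is false.
  v (successors {u, x, z, t}): φ is false.
  w (successors {u, x, t}): φ is false.
  x (successors {z}): φ is false.
  y (successors {u, w}): φ is true.
  z (successors {v, x, y, z}): φ is false.
  t (successors {u, x, z, t}): φ is false.
For instance, at z:
  At z: □(¬p ∧ r) requires ¬p ∧ r at every successor {v, x, y, z}.
    ¬p ∧ r fails at v, so □(¬p ∧ r) is false at z.
Satisfying worlds: {y}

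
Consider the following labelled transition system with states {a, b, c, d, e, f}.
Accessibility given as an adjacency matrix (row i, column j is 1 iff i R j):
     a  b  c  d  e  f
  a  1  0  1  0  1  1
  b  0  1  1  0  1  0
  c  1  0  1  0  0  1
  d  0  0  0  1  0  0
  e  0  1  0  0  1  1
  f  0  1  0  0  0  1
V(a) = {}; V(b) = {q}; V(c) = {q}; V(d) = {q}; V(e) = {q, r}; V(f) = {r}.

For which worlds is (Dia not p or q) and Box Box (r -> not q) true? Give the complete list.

d

Recall that Box ψ holds at a world iff ψ holds at every accessible world, and Dia ψ holds iff ψ holds at some accessible world.
Let φ = (Dia not p or q) and Box Box (r -> not q). Evaluate φ at each world:
  a (successors {a, c, e, f}): φ is false.
  b (successors {b, c, e}): φ is false.
  c (successors {a, c, f}): φ is false.
  d (successors {d}): φ is true.
  e (successors {b, e, f}): φ is false.
  f (successors {b, f}): φ is false.
For instance, at d:
  At d: Dia not p or q is true, Box Box (r -> not q) is true, so (Dia not p or q) and Box Box (r -> not q) is true.
    At d: Dia not p is true, q is true, so Dia not p or q is true.
      At d: Dia not p requires not p at some successor in {d}.
        not p holds at d, so Dia not p is true at d.
    At d: Box Box (r -> not q) requires Box (r -> not q) at every successor {d}.
      At d: Box (r -> not q) is true.
    So Box Box (r -> not q) is true at d.
Satisfying worlds: {d}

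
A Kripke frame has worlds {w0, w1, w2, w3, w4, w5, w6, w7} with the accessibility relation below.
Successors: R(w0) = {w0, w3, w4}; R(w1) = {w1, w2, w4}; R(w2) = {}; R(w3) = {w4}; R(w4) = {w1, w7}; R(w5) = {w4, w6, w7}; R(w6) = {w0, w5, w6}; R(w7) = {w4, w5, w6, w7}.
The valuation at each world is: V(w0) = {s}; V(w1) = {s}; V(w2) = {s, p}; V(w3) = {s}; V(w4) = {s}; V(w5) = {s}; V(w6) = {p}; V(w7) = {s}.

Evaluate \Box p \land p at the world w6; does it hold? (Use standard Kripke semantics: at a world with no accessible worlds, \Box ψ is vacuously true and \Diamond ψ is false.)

At w6: \Box p is false, p is true, so \Box p \land p is false.
  At w6: \Box p requires p at every successor {w0, w5, w6}.
    p fails at w0, so \Box p is false at w6.

No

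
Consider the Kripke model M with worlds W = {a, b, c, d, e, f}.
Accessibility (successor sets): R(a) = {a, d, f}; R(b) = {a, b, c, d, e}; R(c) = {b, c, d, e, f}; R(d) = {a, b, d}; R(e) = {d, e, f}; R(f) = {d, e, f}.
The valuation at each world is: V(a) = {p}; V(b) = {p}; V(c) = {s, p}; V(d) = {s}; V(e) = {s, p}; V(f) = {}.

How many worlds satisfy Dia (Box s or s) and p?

Recall that Box ψ holds at a world iff ψ holds at every accessible world, and Dia ψ holds iff ψ holds at some accessible world.
Let φ = Dia (Box s or s) and p. Evaluate φ at each world:
  a (successors {a, d, f}): φ is true.
  b (successors {a, b, c, d, e}): φ is true.
  c (successors {b, c, d, e, f}): φ is true.
  d (successors {a, b, d}): φ is false.
  e (successors {d, e, f}): φ is true.
  f (successors {d, e, f}): φ is false.
For instance, at e:
  At e: Dia (Box s or s) is true, p is true, so Dia (Box s or s) and p is true.
    At e: Dia (Box s or s) requires Box s or s at some successor in {d, e, f}.
      Box s or s holds at d, so Dia (Box s or s) is true at e.
Satisfying worlds: {a, b, c, e}

4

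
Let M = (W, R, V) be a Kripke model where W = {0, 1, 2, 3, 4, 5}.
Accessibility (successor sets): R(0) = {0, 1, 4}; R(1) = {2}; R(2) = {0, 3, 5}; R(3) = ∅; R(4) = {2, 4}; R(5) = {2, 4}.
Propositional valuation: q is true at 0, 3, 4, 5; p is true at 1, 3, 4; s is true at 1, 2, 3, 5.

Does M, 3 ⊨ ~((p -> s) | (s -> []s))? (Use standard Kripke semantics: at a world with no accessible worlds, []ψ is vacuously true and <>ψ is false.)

No

At 3: (p -> s) | (s -> []s) is true, so ~((p -> s) | (s -> []s)) is false.
  At 3: p -> s is true, s -> []s is true, so (p -> s) | (s -> []s) is true.
    At 3: s is true, []s is true, so s -> []s is true.
      At 3: no accessible worlds, so []s holds vacuously.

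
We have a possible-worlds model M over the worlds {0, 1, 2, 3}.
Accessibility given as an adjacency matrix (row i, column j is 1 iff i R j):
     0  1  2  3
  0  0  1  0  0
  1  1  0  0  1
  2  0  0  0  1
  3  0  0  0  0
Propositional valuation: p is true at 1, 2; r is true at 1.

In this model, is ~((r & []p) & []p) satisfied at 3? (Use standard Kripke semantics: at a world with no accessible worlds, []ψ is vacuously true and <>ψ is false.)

At 3: (r & []p) & []p is false, so ~((r & []p) & []p) is true.
  At 3: r & []p is false, []p is true, so (r & []p) & []p is false.
    At 3: r is false, []p is true, so r & []p is false.
      At 3: no accessible worlds, so []p holds vacuously.
    At 3: no accessible worlds, so []p holds vacuously.

Yes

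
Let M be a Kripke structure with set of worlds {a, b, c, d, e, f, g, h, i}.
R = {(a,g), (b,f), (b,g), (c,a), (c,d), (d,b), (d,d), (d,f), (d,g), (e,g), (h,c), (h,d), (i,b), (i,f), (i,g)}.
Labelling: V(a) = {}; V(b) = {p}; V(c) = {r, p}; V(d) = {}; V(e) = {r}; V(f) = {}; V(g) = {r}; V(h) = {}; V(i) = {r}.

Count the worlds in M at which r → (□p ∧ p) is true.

5

Let φ = r → (□p ∧ p). Evaluate φ at each world:
  a (successors {g}): φ is true.
  b (successors {f, g}): φ is true.
  c (successors {a, d}): φ is false.
  d (successors {b, d, f, g}): φ is true.
  e (successors {g}): φ is false.
  f (successors ∅): φ is true.
  g (successors ∅): φ is false.
  h (successors {c, d}): φ is true.
  i (successors {b, f, g}): φ is false.
For instance, at c:
  At c: r is true, □p ∧ p is false, so r → (□p ∧ p) is false.
    At c: □p is false, p is true, so □p ∧ p is false.
      At c: □p requires p at every successor {a, d}.
        p fails at a, so □p is false at c.
Satisfying worlds: {a, b, d, f, h}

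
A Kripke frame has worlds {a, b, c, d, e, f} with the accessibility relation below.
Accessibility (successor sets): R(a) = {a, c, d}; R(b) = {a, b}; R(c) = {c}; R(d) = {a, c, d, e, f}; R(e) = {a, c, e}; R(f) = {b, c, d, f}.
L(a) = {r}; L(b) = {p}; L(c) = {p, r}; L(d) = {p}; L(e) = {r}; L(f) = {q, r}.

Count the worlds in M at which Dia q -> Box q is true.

Recall that Box ψ holds at a world iff ψ holds at every accessible world, and Dia ψ holds iff ψ holds at some accessible world.
Let φ = Dia q -> Box q. Evaluate φ at each world:
  a (successors {a, c, d}): φ is true.
  b (successors {a, b}): φ is true.
  c (successors {c}): φ is true.
  d (successors {a, c, d, e, f}): φ is false.
  e (successors {a, c, e}): φ is true.
  f (successors {b, c, d, f}): φ is false.
For instance, at a:
  At a: Dia q is false, Box q is false, so Dia q -> Box q is true.
    At a: Dia q requires q at some successor in {a, c, d}.
      At a: q is false.
      At c: q is false.
      At d: q is false.
    So Dia q is false at a.
    At a: Box q requires q at every successor {a, c, d}.
      q fails at a, so Box q is false at a.
Satisfying worlds: {a, b, c, e}

4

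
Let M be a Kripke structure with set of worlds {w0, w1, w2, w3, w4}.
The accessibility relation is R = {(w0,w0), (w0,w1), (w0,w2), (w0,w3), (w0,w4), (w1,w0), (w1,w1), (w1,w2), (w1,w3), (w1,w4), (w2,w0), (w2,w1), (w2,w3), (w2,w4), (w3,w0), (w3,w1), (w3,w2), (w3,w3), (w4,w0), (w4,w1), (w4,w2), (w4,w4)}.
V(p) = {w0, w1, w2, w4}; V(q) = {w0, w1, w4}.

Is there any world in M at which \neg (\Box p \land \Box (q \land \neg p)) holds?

Let φ = \neg (\Box p \land \Box (q \land \neg p)). Evaluate φ at each world:
  w0 (successors {w0, w1, w2, w3, w4}): φ is true.
  w1 (successors {w0, w1, w2, w3, w4}): φ is true.
  w2 (successors {w0, w1, w3, w4}): φ is true.
  w3 (successors {w0, w1, w2, w3}): φ is true.
  w4 (successors {w0, w1, w2, w4}): φ is true.
Detail at w0 (witness):
  At w0: \Box p \land \Box (q \land \neg p) is false, so \neg (\Box p \land \Box (q \land \neg p)) is true.
    At w0: \Box p is false, \Box (q \land \neg p) is false, so \Box p \land \Box (q \land \neg p) is false.
      At w0: \Box p requires p at every successor {w0, w1, w2, w3, w4}.
        p fails at w3, so \Box p is false at w0.
      At w0: \Box (q \land \neg p) requires q \land \neg p at every successor {w0, w1, w2, w3, w4}.
        q \land \neg p fails at w0, so \Box (q \land \neg p) is false at w0.

Yes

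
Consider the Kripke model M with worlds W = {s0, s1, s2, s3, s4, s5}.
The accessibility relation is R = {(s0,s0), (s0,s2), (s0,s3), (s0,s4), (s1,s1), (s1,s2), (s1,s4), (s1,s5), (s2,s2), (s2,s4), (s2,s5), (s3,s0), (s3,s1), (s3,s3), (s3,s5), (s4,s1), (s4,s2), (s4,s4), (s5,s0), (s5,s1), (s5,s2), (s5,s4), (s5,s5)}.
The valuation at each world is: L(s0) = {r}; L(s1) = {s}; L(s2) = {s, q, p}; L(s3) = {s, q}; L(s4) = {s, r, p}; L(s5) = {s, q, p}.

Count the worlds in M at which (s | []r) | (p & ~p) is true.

5

Let φ = (s | []r) | (p & ~p). Evaluate φ at each world:
  s0 (successors {s0, s2, s3, s4}): φ is false.
  s1 (successors {s1, s2, s4, s5}): φ is true.
  s2 (successors {s2, s4, s5}): φ is true.
  s3 (successors {s0, s1, s3, s5}): φ is true.
  s4 (successors {s1, s2, s4}): φ is true.
  s5 (successors {s0, s1, s2, s4, s5}): φ is true.
For instance, at s1:
  At s1: s | []r is true, p & ~p is false, so (s | []r) | (p & ~p) is true.
    At s1: s is true, []r is false, so s | []r is true.
      At s1: []r requires r at every successor {s1, s2, s4, s5}.
        r fails at s1, so []r is false at s1.
Satisfying worlds: {s1, s2, s3, s4, s5}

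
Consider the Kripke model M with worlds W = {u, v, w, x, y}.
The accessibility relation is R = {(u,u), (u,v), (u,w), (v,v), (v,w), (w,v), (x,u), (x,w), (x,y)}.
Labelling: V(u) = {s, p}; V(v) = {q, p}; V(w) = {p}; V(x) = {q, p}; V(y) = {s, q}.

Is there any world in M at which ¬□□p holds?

No

Let φ = ¬□□p. Evaluate φ at each world:
  u (successors {u, v, w}): φ is false.
  v (successors {v, w}): φ is false.
  w (successors {v}): φ is false.
  x (successors {u, w, y}): φ is false.
  y (successors ∅): φ is false.
For instance, at u:
  At u: □□p is true, so ¬□□p is false.
    At u: □□p requires □p at every successor {u, v, w}.
      At u: □p is true.
      At v: □p is true.
      At w: □p is true.
    So □□p is true at u.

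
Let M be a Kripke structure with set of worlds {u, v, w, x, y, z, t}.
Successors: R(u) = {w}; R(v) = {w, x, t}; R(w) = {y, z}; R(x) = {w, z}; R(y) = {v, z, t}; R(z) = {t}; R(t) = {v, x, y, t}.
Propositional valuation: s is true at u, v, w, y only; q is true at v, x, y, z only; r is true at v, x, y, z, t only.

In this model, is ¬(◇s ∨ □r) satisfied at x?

Recall that □ψ holds at a world iff ψ holds at every accessible world, and ◇ψ holds iff ψ holds at some accessible world.
At x: ◇s ∨ □r is true, so ¬(◇s ∨ □r) is false.
  At x: ◇s is true, □r is false, so ◇s ∨ □r is true.
    At x: ◇s requires s at some successor in {w, z}.
      s holds at w, so ◇s is true at x.
    At x: □r requires r at every successor {w, z}.
      r fails at w, so □r is false at x.

No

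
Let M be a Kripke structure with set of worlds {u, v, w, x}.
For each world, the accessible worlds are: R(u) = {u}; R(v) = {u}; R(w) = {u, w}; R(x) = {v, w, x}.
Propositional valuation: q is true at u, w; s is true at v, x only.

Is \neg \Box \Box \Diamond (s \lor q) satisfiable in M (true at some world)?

No

Recall that \Box ψ holds at a world iff ψ holds at every accessible world, and \Diamond ψ holds iff ψ holds at some accessible world.
Let φ = \neg \Box \Box \Diamond (s \lor q). Evaluate φ at each world:
  u (successors {u}): φ is false.
  v (successors {u}): φ is false.
  w (successors {u, w}): φ is false.
  x (successors {v, w, x}): φ is false.
For instance, at u:
  At u: \Box \Box \Diamond (s \lor q) is true, so \neg \Box \Box \Diamond (s \lor q) is false.
    At u: \Box \Box \Diamond (s \lor q) requires \Box \Diamond (s \lor q) at every successor {u}.
      At u: \Box \Diamond (s \lor q) is true.
    So \Box \Box \Diamond (s \lor q) is true at u.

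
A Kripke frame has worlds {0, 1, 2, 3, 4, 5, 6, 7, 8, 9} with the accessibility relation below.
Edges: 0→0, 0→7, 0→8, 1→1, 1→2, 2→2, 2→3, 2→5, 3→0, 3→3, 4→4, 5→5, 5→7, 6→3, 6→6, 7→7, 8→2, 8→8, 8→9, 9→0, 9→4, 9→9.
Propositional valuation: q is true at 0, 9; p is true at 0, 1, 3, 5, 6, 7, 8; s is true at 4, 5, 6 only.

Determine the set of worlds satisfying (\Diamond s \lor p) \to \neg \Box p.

1, 2, 4, 8, 9

Let φ = (\Diamond s \lor p) \to \neg \Box p. Evaluate φ at each world:
  0 (successors {0, 7, 8}): φ is false.
  1 (successors {1, 2}): φ is true.
  2 (successors {2, 3, 5}): φ is true.
  3 (successors {0, 3}): φ is false.
  4 (successors {4}): φ is true.
  5 (successors {5, 7}): φ is false.
  6 (successors {3, 6}): φ is false.
  7 (successors {7}): φ is false.
  8 (successors {2, 8, 9}): φ is true.
  9 (successors {0, 4, 9}): φ is true.
For instance, at 4:
  At 4: \Diamond s \lor p is true, \neg \Box p is true, so (\Diamond s \lor p) \to \neg \Box p is true.
    At 4: \Diamond s is true, p is false, so \Diamond s \lor p is true.
      At 4: \Diamond s requires s at some successor in {4}.
        s holds at 4, so \Diamond s is true at 4.
    At 4: \Box p is false, so \neg \Box p is true.
      At 4: \Box p requires p at every successor {4}.
        p fails at 4, so \Box p is false at 4.
Satisfying worlds: {1, 2, 4, 8, 9}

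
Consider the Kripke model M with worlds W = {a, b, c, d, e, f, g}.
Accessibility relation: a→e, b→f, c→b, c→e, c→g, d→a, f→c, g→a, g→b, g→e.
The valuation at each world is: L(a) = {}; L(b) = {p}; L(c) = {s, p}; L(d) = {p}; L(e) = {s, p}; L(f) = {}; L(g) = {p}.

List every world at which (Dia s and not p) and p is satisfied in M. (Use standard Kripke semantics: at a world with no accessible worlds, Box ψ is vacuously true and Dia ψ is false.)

none

Let φ = (Dia s and not p) and p. Evaluate φ at each world:
  a (successors {e}): φ is false.
  b (successors {f}): φ is false.
  c (successors {b, e, g}): φ is false.
  d (successors {a}): φ is false.
  e (successors ∅): φ is false.
  f (successors {c}): φ is false.
  g (successors {a, b, e}): φ is false.
For instance, at c:
  At c: Dia s and not p is false, p is true, so (Dia s and not p) and p is false.
    At c: Dia s is true, not p is false, so Dia s and not p is false.
      At c: Dia s requires s at some successor in {b, e, g}.
        s holds at e, so Dia s is true at c.
Satisfying worlds: none.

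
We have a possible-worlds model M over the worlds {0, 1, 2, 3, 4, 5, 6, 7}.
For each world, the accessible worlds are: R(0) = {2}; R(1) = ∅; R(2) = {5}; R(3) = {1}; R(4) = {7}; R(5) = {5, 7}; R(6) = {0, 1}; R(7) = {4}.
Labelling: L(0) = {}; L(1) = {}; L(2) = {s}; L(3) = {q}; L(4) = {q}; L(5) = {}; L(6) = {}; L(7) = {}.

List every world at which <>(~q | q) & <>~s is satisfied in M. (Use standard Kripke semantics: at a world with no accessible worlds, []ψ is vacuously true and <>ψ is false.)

Let φ = <>(~q | q) & <>~s. Evaluate φ at each world:
  0 (successors {2}): φ is false.
  1 (successors ∅): φ is false.
  2 (successors {5}): φ is true.
  3 (successors {1}): φ is true.
  4 (successors {7}): φ is true.
  5 (successors {5, 7}): φ is true.
  6 (successors {0, 1}): φ is true.
  7 (successors {4}): φ is true.
For instance, at 5:
  At 5: <>(~q | q) is true, <>~s is true, so <>(~q | q) & <>~s is true.
    At 5: <>(~q | q) requires ~q | q at some successor in {5, 7}.
      ~q | q holds at 5, so <>(~q | q) is true at 5.
    At 5: <>~s requires ~s at some successor in {5, 7}.
      ~s holds at 5, so <>~s is true at 5.
Satisfying worlds: {2, 3, 4, 5, 6, 7}

2, 3, 4, 5, 6, 7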